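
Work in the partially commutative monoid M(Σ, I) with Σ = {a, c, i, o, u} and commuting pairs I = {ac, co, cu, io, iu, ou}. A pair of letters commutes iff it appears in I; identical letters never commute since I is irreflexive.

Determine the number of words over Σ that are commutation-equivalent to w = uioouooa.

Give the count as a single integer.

105

#0=u has no predecessor
#1=i has no predecessor
#2=o has no predecessor
#3=o depends on [2:o]
#4=u depends on [0:u]
#5=o depends on [3:o]
#6=o depends on [5:o]
#7=a depends on [1:i, 4:u, 6:o]
sources: [0:u, 1:i, 2:o]
N(rest) = Σ N(rest − s) over sources s of rest; N(one piece) = 1:
  size 1 → [7]=1
  size 2 → [1,7]=1  [4,7]=1  [6,7]=1
  size 3 → [0,4,7]=1  [1,4,7]=2  [1,6,7]=2  [4,6,7]=2  [5,6,7]=1
  size 4 → [0,1,4,7]=3  [0,4,6,7]=3  [1,4,6,7]=6  [1,5,6,7]=3  [3,5,6,7]=1  [4,5,6,7]=3
  size 5 → [0,1,4,6,7]=12  [0,4,5,6,7]=6  [1,3,5,6,7]=4  [1,4,5,6,7]=12  [2,3,5,6,7]=1  [3,4,5,6,7]=4
  size 6 → [0,1,4,5,6,7]=30  [0,3,4,5,6,7]=10  [1,2,3,5,6,7]=5  [1,3,4,5,6,7]=20  [2,3,4,5,6,7]=5
  first=0(u) contributes 30
  first=1(i) contributes 15
  first=2(o) contributes 60
|[w]| = 105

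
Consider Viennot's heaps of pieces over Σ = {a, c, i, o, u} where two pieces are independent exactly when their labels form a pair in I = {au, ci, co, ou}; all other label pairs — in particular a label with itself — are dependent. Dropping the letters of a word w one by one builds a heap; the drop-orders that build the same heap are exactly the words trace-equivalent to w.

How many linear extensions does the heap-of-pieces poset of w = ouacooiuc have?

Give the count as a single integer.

17

drop 0:o onto floor
drop 1:u onto floor
drop 2:a onto {0:o}
drop 3:c onto {1:u, 2:a}
drop 4:o onto {2:a}
drop 5:o onto {4:o}
drop 6:i onto {1:u, 5:o}
drop 7:u onto {3:c, 6:i}
drop 8:c onto {7:u}
ground layer = {0:o, 1:u}
drop-orders for the pieces not yet dropped (sum over which currently-grounded one goes next):
  1 to go: {8} 1
  2 to go: {7,8} 1
  3 to go: {3,7,8} 1  {6,7,8} 1
  4 to go: {3,6,7,8} 2  {5,6,7,8} 1
  5 to go: {1,3,6,7,8} 2  {3,5,6,7,8} 3  {4,5,6,7,8} 1
  6 to go: {1,3,5,6,7,8} 5  {3,4,5,6,7,8} 4
  7 to go: {1,3,4,5,6,7,8} 9  {2,3,4,5,6,7,8} 4
  if 0:o drops first: 13 orders
  if 1:u drops first: 4 orders
heap linearizations: 17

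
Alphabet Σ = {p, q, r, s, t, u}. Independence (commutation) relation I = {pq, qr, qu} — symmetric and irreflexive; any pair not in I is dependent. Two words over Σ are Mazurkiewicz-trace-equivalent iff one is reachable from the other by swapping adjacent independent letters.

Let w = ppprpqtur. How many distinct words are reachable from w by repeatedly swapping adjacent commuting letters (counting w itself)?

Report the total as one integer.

#0=p has no predecessor
#1=p depends on [0:p]
#2=p depends on [1:p]
#3=r depends on [2:p]
#4=p depends on [3:r]
#5=q has no predecessor
#6=t depends on [4:p, 5:q]
#7=u depends on [6:t]
#8=r depends on [7:u]
sources: [0:p, 5:q]
N(rest) = Σ N(rest − s) over sources s of rest; N(one piece) = 1:
  size 1 → [8]=1
  size 2 → [7,8]=1
  size 3 → [6,7,8]=1
  size 4 → [4,6,7,8]=1  [5,6,7,8]=1
  size 5 → [3,4,6,7,8]=1  [4,5,6,7,8]=2
  size 6 → [2,3,4,6,7,8]=1  [3,4,5,6,7,8]=3
  size 7 → [1,2,3,4,6,7,8]=1  [2,3,4,5,6,7,8]=4
  first=0(p) contributes 5
  first=5(q) contributes 1
|[w]| = 6

6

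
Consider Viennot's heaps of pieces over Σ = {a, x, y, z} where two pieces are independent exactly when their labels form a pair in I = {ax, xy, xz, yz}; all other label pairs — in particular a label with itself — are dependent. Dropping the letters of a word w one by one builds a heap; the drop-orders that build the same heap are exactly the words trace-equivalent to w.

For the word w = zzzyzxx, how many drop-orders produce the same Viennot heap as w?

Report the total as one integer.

105

0(z) covers ∅
1(z) covers 0:z
2(z) covers 1:z
3(y) covers ∅
4(z) covers 2:z
5(x) covers ∅
6(x) covers 5:x
floor of heap: 0:z, 3:y, 5:x
completions by unplaced set U, small U first (add the entries for U minus each lowest piece of U):
  |U|=1: {3}:1  {4}:1  {6}:1
  |U|=2: {2,4}:1  {3,4}:2  {3,6}:2  {4,6}:2  {5,6}:1
  |U|=3: {1,2,4}:1  {2,3,4}:3  {2,4,6}:3  {3,4,6}:6  {3,5,6}:3  {4,5,6}:3
  |U|=4: {0,1,2,4}:1  {1,2,3,4}:4  {1,2,4,6}:4  {2,3,4,6}:12  {2,4,5,6}:6  {3,4,5,6}:12
  |U|=5: {0,1,2,3,4}:5  {0,1,2,4,6}:5  {1,2,3,4,6}:20  {1,2,4,5,6}:10  {2,3,4,5,6}:30
  start at 0(z): 60
  start at 3(y): 15
  start at 5(x): 30
sum over floor = 105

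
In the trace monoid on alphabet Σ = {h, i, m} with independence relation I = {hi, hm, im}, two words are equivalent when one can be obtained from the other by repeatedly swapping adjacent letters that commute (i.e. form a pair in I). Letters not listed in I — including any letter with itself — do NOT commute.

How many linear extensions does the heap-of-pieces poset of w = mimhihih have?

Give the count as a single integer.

drop 0:m onto floor
drop 1:i onto floor
drop 2:m onto {0:m}
drop 3:h onto floor
drop 4:i onto {1:i}
drop 5:h onto {3:h}
drop 6:i onto {4:i}
drop 7:h onto {5:h}
ground layer = {0:m, 1:i, 3:h}
drop-orders for the pieces not yet dropped (sum over which currently-grounded one goes next):
  1 to go: {2} 1  {6} 1  {7} 1
  2 to go: {0,2} 1  {2,6} 2  {2,7} 2  {4,6} 1  {5,7} 1  {6,7} 2
  3 to go: {0,2,6} 3  {0,2,7} 3  {1,4,6} 1  {2,4,6} 3  {2,5,7} 3  {2,6,7} 6  {3,5,7} 1  {4,6,7} 3  {5,6,7} 3
  4 to go: {0,2,4,6} 6  {0,2,5,7} 6  {0,2,6,7} 12  {1,2,4,6} 4  {1,4,6,7} 4  {2,3,5,7} 4  {2,4,6,7} 12  {2,5,6,7} 12  {3,5,6,7} 4  {4,5,6,7} 6
  5 to go: {0,1,2,4,6} 10  {0,2,3,5,7} 10  {0,2,4,6,7} 30  {0,2,5,6,7} 30  {1,2,4,6,7} 20  {1,4,5,6,7} 10  {2,3,5,6,7} 20  {2,4,5,6,7} 30  {3,4,5,6,7} 10
  6 to go: {0,1,2,4,6,7} 60  {0,2,3,5,6,7} 60  {0,2,4,5,6,7} 90  {1,2,4,5,6,7} 60  {1,3,4,5,6,7} 20  {2,3,4,5,6,7} 60
  if 0:m drops first: 140 orders
  if 1:i drops first: 210 orders
  if 3:h drops first: 210 orders
heap linearizations: 560

560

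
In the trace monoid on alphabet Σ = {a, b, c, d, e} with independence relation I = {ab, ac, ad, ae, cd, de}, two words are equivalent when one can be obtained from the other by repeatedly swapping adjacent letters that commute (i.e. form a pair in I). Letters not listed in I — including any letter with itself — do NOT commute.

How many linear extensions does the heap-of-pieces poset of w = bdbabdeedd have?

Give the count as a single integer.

100

0(b) covers ∅
1(d) covers 0:b
2(b) covers 1:d
3(a) covers ∅
4(b) covers 2:b
5(d) covers 4:b
6(e) covers 4:b
7(e) covers 6:e
8(d) covers 5:d
9(d) covers 8:d
floor of heap: 0:b, 3:a
completions by unplaced set U, small U first (add the entries for U minus each lowest piece of U):
  |U|=1: {3}:1  {7}:1  {9}:1
  |U|=2: {3,7}:2  {3,9}:2  {6,7}:1  {7,9}:2  {8,9}:1
  |U|=3: {3,6,7}:3  {3,7,9}:6  {3,8,9}:3  {5,8,9}:1  {6,7,9}:3  {7,8,9}:3
  |U|=4: {3,5,8,9}:4  {3,6,7,9}:12  {3,7,8,9}:12  {5,7,8,9}:4  {6,7,8,9}:6
  |U|=5: {3,5,7,8,9}:20  {3,6,7,8,9}:30  {5,6,7,8,9}:10
  |U|=6: {3,5,6,7,8,9}:60  {4,5,6,7,8,9}:10
  |U|=7: {2,4,5,6,7,8,9}:10  {3,4,5,6,7,8,9}:70
  |U|=8: {1,2,4,5,6,7,8,9}:10  {2,3,4,5,6,7,8,9}:80
  start at 0(b): 90
  start at 3(a): 10
sum over floor = 100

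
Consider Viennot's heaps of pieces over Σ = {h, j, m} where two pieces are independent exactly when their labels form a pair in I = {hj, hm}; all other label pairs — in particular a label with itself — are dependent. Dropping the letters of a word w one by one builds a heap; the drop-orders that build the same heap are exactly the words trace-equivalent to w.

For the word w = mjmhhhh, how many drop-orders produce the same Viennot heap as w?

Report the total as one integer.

35

piece 0:m — minimal
piece 1:j rests on {0:m}
piece 2:m rests on {1:j}
piece 3:h — minimal
piece 4:h rests on {3:h}
piece 5:h rests on {4:h}
piece 6:h rests on {5:h}
minimal pieces: {0:m, 3:h}
ways to finish when only these pieces remain (= sum over removing one remaining piece with nothing left below it):
  1 left: {2}→1  {6}→1
  2 left: {1,2}→1  {2,6}→2  {5,6}→1
  3 left: {0,1,2}→1  {1,2,6}→3  {2,5,6}→3  {4,5,6}→1
  4 left: {0,1,2,6}→4  {1,2,5,6}→6  {2,4,5,6}→4  {3,4,5,6}→1
  5 left: {0,1,2,5,6}→10  {1,2,4,5,6}→10  {2,3,4,5,6}→5
  placing 0:m first → 15 extensions
  placing 3:h first → 20 extensions
total linear extensions = 35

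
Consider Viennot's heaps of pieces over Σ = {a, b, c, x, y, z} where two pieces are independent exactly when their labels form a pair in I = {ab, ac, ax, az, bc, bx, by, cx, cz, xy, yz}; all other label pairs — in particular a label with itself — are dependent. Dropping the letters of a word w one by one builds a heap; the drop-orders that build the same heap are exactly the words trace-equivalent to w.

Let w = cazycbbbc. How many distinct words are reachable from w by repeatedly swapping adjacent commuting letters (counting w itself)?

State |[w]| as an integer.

252

0(c) covers ∅
1(a) covers ∅
2(z) covers ∅
3(y) covers 0:c, 1:a
4(c) covers 3:y
5(b) covers 2:z
6(b) covers 5:b
7(b) covers 6:b
8(c) covers 4:c
floor of heap: 0:c, 1:a, 2:z
completions by unplaced set U, small U first (add the entries for U minus each lowest piece of U):
  |U|=1: {7}:1  {8}:1
  |U|=2: {4,8}:1  {6,7}:1  {7,8}:2
  |U|=3: {3,4,8}:1  {4,7,8}:3  {5,6,7}:1  {6,7,8}:3
  |U|=4: {0,3,4,8}:1  {1,3,4,8}:1  {2,5,6,7}:1  {3,4,7,8}:4  {4,6,7,8}:6  {5,6,7,8}:4
  |U|=5: {0,1,3,4,8}:2  {0,3,4,7,8}:5  {1,3,4,7,8}:5  {2,5,6,7,8}:5  {3,4,6,7,8}:10  {4,5,6,7,8}:10
  |U|=6: {0,1,3,4,7,8}:12  {0,3,4,6,7,8}:15  {1,3,4,6,7,8}:15  {2,4,5,6,7,8}:15  {3,4,5,6,7,8}:20
  |U|=7: {0,1,3,4,6,7,8}:42  {0,3,4,5,6,7,8}:35  {1,3,4,5,6,7,8}:35  {2,3,4,5,6,7,8}:35
  start at 0(c): 70
  start at 1(a): 70
  start at 2(z): 112
sum over floor = 252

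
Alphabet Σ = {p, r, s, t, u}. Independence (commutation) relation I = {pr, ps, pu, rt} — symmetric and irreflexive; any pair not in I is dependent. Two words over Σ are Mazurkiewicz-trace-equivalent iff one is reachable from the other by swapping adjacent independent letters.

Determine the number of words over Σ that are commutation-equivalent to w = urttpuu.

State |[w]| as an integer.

drop 0:u onto floor
drop 1:r onto {0:u}
drop 2:t onto {0:u}
drop 3:t onto {2:t}
drop 4:p onto {3:t}
drop 5:u onto {1:r, 3:t}
drop 6:u onto {5:u}
ground layer = {0:u}
drop-orders for the pieces not yet dropped (sum over which currently-grounded one goes next):
  1 to go: {4} 1  {6} 1
  2 to go: {4,6} 2  {5,6} 1
  3 to go: {1,5,6} 1  {4,5,6} 3
  4 to go: {1,4,5,6} 4  {3,4,5,6} 3
  5 to go: {1,3,4,5,6} 7  {2,3,4,5,6} 3
  if 0:u drops first: 10 orders

10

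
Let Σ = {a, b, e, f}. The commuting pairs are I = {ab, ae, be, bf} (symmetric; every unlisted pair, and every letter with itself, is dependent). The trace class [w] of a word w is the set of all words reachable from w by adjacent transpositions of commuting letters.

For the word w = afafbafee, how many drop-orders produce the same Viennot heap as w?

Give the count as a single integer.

9

drop 0:a onto floor
drop 1:f onto {0:a}
drop 2:a onto {1:f}
drop 3:f onto {2:a}
drop 4:b onto floor
drop 5:a onto {3:f}
drop 6:f onto {5:a}
drop 7:e onto {6:f}
drop 8:e onto {7:e}
ground layer = {0:a, 4:b}
drop-orders for the pieces not yet dropped (sum over which currently-grounded one goes next):
  1 to go: {4} 1  {8} 1
  2 to go: {4,8} 2  {7,8} 1
  3 to go: {4,7,8} 3  {6,7,8} 1
  4 to go: {4,6,7,8} 4  {5,6,7,8} 1
  5 to go: {3,5,6,7,8} 1  {4,5,6,7,8} 5
  6 to go: {2,3,5,6,7,8} 1  {3,4,5,6,7,8} 6
  7 to go: {1,2,3,5,6,7,8} 1  {2,3,4,5,6,7,8} 7
  if 0:a drops first: 8 orders
  if 4:b drops first: 1 orders
heap linearizations: 9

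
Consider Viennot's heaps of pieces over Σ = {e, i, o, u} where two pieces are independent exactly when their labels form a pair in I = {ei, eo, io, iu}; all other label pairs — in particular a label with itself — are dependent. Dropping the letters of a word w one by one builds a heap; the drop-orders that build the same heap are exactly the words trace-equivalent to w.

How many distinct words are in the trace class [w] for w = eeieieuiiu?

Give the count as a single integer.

piece 0:e — minimal
piece 1:e rests on {0:e}
piece 2:i — minimal
piece 3:e rests on {1:e}
piece 4:i rests on {2:i}
piece 5:e rests on {3:e}
piece 6:u rests on {5:e}
piece 7:i rests on {4:i}
piece 8:i rests on {7:i}
piece 9:u rests on {6:u}
minimal pieces: {0:e, 2:i}
ways to finish when only these pieces remain (= sum over removing one remaining piece with nothing left below it):
  1 left: {8}→1  {9}→1
  2 left: {6,9}→1  {7,8}→1  {8,9}→2
  3 left: {4,7,8}→1  {5,6,9}→1  {6,8,9}→3  {7,8,9}→3
  4 left: {2,4,7,8}→1  {3,5,6,9}→1  {4,7,8,9}→4  {5,6,8,9}→4  {6,7,8,9}→6
  5 left: {1,3,5,6,9}→1  {2,4,7,8,9}→5  {3,5,6,8,9}→5  {4,6,7,8,9}→10  {5,6,7,8,9}→10
  6 left: {0,1,3,5,6,9}→1  {1,3,5,6,8,9}→6  {2,4,6,7,8,9}→15  {3,5,6,7,8,9}→15  {4,5,6,7,8,9}→20
  7 left: {0,1,3,5,6,8,9}→7  {1,3,5,6,7,8,9}→21  {2,4,5,6,7,8,9}→35  {3,4,5,6,7,8,9}→35
  8 left: {0,1,3,5,6,7,8,9}→28  {1,3,4,5,6,7,8,9}→56  {2,3,4,5,6,7,8,9}→70
  placing 0:e first → 126 extensions
  placing 2:i first → 84 extensions
total linear extensions = 210

210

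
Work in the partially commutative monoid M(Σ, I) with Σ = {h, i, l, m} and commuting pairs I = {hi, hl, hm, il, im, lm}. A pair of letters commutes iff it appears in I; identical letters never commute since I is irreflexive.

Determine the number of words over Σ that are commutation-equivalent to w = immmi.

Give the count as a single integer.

10

0(i) covers ∅
1(m) covers ∅
2(m) covers 1:m
3(m) covers 2:m
4(i) covers 0:i
floor of heap: 0:i, 1:m
completions by unplaced set U, small U first (add the entries for U minus each lowest piece of U):
  |U|=1: {3}:1  {4}:1
  |U|=2: {0,4}:1  {2,3}:1  {3,4}:2
  |U|=3: {0,3,4}:3  {1,2,3}:1  {2,3,4}:3
  start at 0(i): 4
  start at 1(m): 6
sum over floor = 10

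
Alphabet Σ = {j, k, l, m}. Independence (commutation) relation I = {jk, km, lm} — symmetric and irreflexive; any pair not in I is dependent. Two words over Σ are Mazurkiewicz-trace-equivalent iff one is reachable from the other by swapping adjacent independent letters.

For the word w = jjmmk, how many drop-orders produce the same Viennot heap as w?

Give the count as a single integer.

0(j) covers ∅
1(j) covers 0:j
2(m) covers 1:j
3(m) covers 2:m
4(k) covers ∅
floor of heap: 0:j, 4:k
completions by unplaced set U, small U first (add the entries for U minus each lowest piece of U):
  |U|=1: {3}:1  {4}:1
  |U|=2: {2,3}:1  {3,4}:2
  |U|=3: {1,2,3}:1  {2,3,4}:3
  start at 0(j): 4
  start at 4(k): 1
sum over floor = 5

5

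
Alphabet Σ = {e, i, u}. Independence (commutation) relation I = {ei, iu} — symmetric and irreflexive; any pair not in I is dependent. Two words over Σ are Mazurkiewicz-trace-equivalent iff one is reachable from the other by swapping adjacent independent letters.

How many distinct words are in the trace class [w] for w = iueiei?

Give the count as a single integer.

20

piece 0:i — minimal
piece 1:u — minimal
piece 2:e rests on {1:u}
piece 3:i rests on {0:i}
piece 4:e rests on {2:e}
piece 5:i rests on {3:i}
minimal pieces: {0:i, 1:u}
ways to finish when only these pieces remain (= sum over removing one remaining piece with nothing left below it):
  1 left: {4}→1  {5}→1
  2 left: {2,4}→1  {3,5}→1  {4,5}→2
  3 left: {0,3,5}→1  {1,2,4}→1  {2,4,5}→3  {3,4,5}→3
  4 left: {0,3,4,5}→4  {1,2,4,5}→4  {2,3,4,5}→6
  placing 0:i first → 10 extensions
  placing 1:u first → 10 extensions
total linear extensions = 20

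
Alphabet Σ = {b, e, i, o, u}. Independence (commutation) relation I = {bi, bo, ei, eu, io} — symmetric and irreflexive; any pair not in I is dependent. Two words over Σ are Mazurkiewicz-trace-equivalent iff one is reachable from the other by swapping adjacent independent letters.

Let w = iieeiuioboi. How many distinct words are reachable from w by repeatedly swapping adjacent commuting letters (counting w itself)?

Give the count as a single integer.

0(i) covers ∅
1(i) covers 0:i
2(e) covers ∅
3(e) covers 2:e
4(i) covers 1:i
5(u) covers 4:i
6(i) covers 5:u
7(o) covers 3:e, 5:u
8(b) covers 3:e, 5:u
9(o) covers 7:o
10(i) covers 6:i
floor of heap: 0:i, 2:e
completions by unplaced set U, small U first (add the entries for U minus each lowest piece of U):
  |U|=1: {8}:1  {9}:1  {10}:1
  |U|=2: {6,10}:1  {7,9}:1  {8,9}:2  {8,10}:2  {9,10}:2
  |U|=3: {6,8,10}:3  {6,9,10}:3  {7,8,9}:3  {7,9,10}:3  {8,9,10}:6
  |U|=4: {3,7,8,9}:3  {6,7,9,10}:6  {6,8,9,10}:12  {7,8,9,10}:12
  |U|=5: {2,3,7,8,9}:3  {3,7,8,9,10}:15  {6,7,8,9,10}:30
  |U|=6: {2,3,7,8,9,10}:18  {3,6,7,8,9,10}:45  {5,6,7,8,9,10}:30
  |U|=7: {2,3,6,7,8,9,10}:63  {3,5,6,7,8,9,10}:75  {4,5,6,7,8,9,10}:30
  |U|=8: {1,4,5,6,7,8,9,10}:30  {2,3,5,6,7,8,9,10}:138  {3,4,5,6,7,8,9,10}:105
  |U|=9: {0,1,4,5,6,7,8,9,10}:30  {1,3,4,5,6,7,8,9,10}:135  {2,3,4,5,6,7,8,9,10}:243
  start at 0(i): 378
  start at 2(e): 165
sum over floor = 543

543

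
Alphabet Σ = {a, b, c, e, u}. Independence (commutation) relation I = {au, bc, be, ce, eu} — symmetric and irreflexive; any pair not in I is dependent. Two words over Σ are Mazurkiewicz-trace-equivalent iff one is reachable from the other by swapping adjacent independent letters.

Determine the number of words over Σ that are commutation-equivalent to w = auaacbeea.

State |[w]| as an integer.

piece 0:a — minimal
piece 1:u — minimal
piece 2:a rests on {0:a}
piece 3:a rests on {2:a}
piece 4:c rests on {1:u, 3:a}
piece 5:b rests on {1:u, 3:a}
piece 6:e rests on {3:a}
piece 7:e rests on {6:e}
piece 8:a rests on {4:c, 5:b, 7:e}
minimal pieces: {0:a, 1:u}
ways to finish when only these pieces remain (= sum over removing one remaining piece with nothing left below it):
  1 left: {8}→1
  2 left: {4,8}→1  {5,8}→1  {7,8}→1
  3 left: {4,5,8}→2  {4,7,8}→2  {5,7,8}→2  {6,7,8}→1
  4 left: {1,4,5,8}→2  {4,5,7,8}→6  {4,6,7,8}→3  {5,6,7,8}→3
  5 left: {1,4,5,7,8}→8  {4,5,6,7,8}→12
  6 left: {1,4,5,6,7,8}→20  {3,4,5,6,7,8}→12
  7 left: {1,3,4,5,6,7,8}→32  {2,3,4,5,6,7,8}→12
  placing 0:a first → 44 extensions
  placing 1:u first → 12 extensions
total linear extensions = 56

56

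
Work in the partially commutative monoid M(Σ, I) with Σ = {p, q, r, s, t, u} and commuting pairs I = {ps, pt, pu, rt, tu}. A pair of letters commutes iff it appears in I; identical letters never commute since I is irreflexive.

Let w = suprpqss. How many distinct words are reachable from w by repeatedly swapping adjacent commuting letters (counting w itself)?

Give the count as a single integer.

0(s) covers ∅
1(u) covers 0:s
2(p) covers ∅
3(r) covers 1:u, 2:p
4(p) covers 3:r
5(q) covers 4:p
6(s) covers 5:q
7(s) covers 6:s
floor of heap: 0:s, 2:p
completions by unplaced set U, small U first (add the entries for U minus each lowest piece of U):
  |U|=1: {7}:1
  |U|=2: {6,7}:1
  |U|=3: {5,6,7}:1
  |U|=4: {4,5,6,7}:1
  |U|=5: {3,4,5,6,7}:1
  |U|=6: {1,3,4,5,6,7}:1  {2,3,4,5,6,7}:1
  start at 0(s): 2
  start at 2(p): 1
sum over floor = 3

3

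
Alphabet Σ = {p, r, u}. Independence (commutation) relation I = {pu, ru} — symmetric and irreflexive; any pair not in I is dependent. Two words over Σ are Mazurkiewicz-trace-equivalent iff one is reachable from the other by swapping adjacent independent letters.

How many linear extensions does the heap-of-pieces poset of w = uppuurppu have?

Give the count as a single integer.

126

piece 0:u — minimal
piece 1:p — minimal
piece 2:p rests on {1:p}
piece 3:u rests on {0:u}
piece 4:u rests on {3:u}
piece 5:r rests on {2:p}
piece 6:p rests on {5:r}
piece 7:p rests on {6:p}
piece 8:u rests on {4:u}
minimal pieces: {0:u, 1:p}
ways to finish when only these pieces remain (= sum over removing one remaining piece with nothing left below it):
  1 left: {7}→1  {8}→1
  2 left: {4,8}→1  {6,7}→1  {7,8}→2
  3 left: {3,4,8}→1  {4,7,8}→3  {5,6,7}→1  {6,7,8}→3
  4 left: {0,3,4,8}→1  {2,5,6,7}→1  {3,4,7,8}→4  {4,6,7,8}→6  {5,6,7,8}→4
  5 left: {0,3,4,7,8}→5  {1,2,5,6,7}→1  {2,5,6,7,8}→5  {3,4,6,7,8}→10  {4,5,6,7,8}→10
  6 left: {0,3,4,6,7,8}→15  {1,2,5,6,7,8}→6  {2,4,5,6,7,8}→15  {3,4,5,6,7,8}→20
  7 left: {0,3,4,5,6,7,8}→35  {1,2,4,5,6,7,8}→21  {2,3,4,5,6,7,8}→35
  placing 0:u first → 56 extensions
  placing 1:p first → 70 extensions
total linear extensions = 126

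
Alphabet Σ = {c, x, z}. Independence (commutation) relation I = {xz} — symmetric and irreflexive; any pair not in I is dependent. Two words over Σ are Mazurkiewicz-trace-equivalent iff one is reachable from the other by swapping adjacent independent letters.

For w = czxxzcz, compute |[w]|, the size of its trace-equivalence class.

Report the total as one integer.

0(c) covers ∅
1(z) covers 0:c
2(x) covers 0:c
3(x) covers 2:x
4(z) covers 1:z
5(c) covers 3:x, 4:z
6(z) covers 5:c
floor of heap: 0:c
completions by unplaced set U, small U first (add the entries for U minus each lowest piece of U):
  |U|=1: {6}:1
  |U|=2: {5,6}:1
  |U|=3: {3,5,6}:1  {4,5,6}:1
  |U|=4: {1,4,5,6}:1  {2,3,5,6}:1  {3,4,5,6}:2
  |U|=5: {1,3,4,5,6}:3  {2,3,4,5,6}:3
  start at 0(c): 6

6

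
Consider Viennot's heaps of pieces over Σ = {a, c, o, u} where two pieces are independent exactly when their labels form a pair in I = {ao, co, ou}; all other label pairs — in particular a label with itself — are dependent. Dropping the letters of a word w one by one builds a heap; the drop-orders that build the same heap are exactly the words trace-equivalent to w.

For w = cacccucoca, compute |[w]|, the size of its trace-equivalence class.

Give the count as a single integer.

10

#0=c has no predecessor
#1=a depends on [0:c]
#2=c depends on [1:a]
#3=c depends on [2:c]
#4=c depends on [3:c]
#5=u depends on [4:c]
#6=c depends on [5:u]
#7=o has no predecessor
#8=c depends on [6:c]
#9=a depends on [8:c]
sources: [0:c, 7:o]
N(rest) = Σ N(rest − s) over sources s of rest; N(one piece) = 1:
  size 1 → [7]=1  [9]=1
  size 2 → [7,9]=2  [8,9]=1
  size 3 → [6,8,9]=1  [7,8,9]=3
  size 4 → [5,6,8,9]=1  [6,7,8,9]=4
  size 5 → [4,5,6,8,9]=1  [5,6,7,8,9]=5
  size 6 → [3,4,5,6,8,9]=1  [4,5,6,7,8,9]=6
  size 7 → [2,3,4,5,6,8,9]=1  [3,4,5,6,7,8,9]=7
  size 8 → [1,2,3,4,5,6,8,9]=1  [2,3,4,5,6,7,8,9]=8
  first=0(c) contributes 9
  first=7(o) contributes 1
|[w]| = 10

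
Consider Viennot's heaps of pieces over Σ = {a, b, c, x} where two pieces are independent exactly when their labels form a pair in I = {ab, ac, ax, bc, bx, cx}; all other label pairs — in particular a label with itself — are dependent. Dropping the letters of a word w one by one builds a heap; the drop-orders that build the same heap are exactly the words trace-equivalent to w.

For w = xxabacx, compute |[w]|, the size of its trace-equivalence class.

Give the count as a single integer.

420

drop 0:x onto floor
drop 1:x onto {0:x}
drop 2:a onto floor
drop 3:b onto floor
drop 4:a onto {2:a}
drop 5:c onto floor
drop 6:x onto {1:x}
ground layer = {0:x, 2:a, 3:b, 5:c}
drop-orders for the pieces not yet dropped (sum over which currently-grounded one goes next):
  1 to go: {3} 1  {4} 1  {5} 1  {6} 1
  2 to go: {1,6} 1  {2,4} 1  {3,4} 2  {3,5} 2  {3,6} 2  {4,5} 2  {4,6} 2  {5,6} 2
  3 to go: {0,1,6} 1  {1,3,6} 3  {1,4,6} 3  {1,5,6} 3  {2,3,4} 3  {2,4,5} 3  {2,4,6} 3  {3,4,5} 6  {3,4,6} 6  {3,5,6} 6  {4,5,6} 6
  4 to go: {0,1,3,6} 4  {0,1,4,6} 4  {0,1,5,6} 4  {1,2,4,6} 6  {1,3,4,6} 12  {1,3,5,6} 12  {1,4,5,6} 12  {2,3,4,5} 12  {2,3,4,6} 12  {2,4,5,6} 12  {3,4,5,6} 24
  5 to go: {0,1,2,4,6} 10  {0,1,3,4,6} 20  {0,1,3,5,6} 20  {0,1,4,5,6} 20  {1,2,3,4,6} 30  {1,2,4,5,6} 30  {1,3,4,5,6} 60  {2,3,4,5,6} 60
  if 0:x drops first: 180 orders
  if 2:a drops first: 120 orders
  if 3:b drops first: 60 orders
  if 5:c drops first: 60 orders
heap linearizations: 420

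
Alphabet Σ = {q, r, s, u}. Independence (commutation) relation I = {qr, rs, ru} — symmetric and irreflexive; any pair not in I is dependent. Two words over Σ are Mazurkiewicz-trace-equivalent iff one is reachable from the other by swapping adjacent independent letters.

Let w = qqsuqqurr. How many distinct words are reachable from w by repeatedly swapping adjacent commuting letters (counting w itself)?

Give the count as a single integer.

0(q) covers ∅
1(q) covers 0:q
2(s) covers 1:q
3(u) covers 2:s
4(q) covers 3:u
5(q) covers 4:q
6(u) covers 5:q
7(r) covers ∅
8(r) covers 7:r
floor of heap: 0:q, 7:r
completions by unplaced set U, small U first (add the entries for U minus each lowest piece of U):
  |U|=1: {6}:1  {8}:1
  |U|=2: {5,6}:1  {6,8}:2  {7,8}:1
  |U|=3: {4,5,6}:1  {5,6,8}:3  {6,7,8}:3
  |U|=4: {3,4,5,6}:1  {4,5,6,8}:4  {5,6,7,8}:6
  |U|=5: {2,3,4,5,6}:1  {3,4,5,6,8}:5  {4,5,6,7,8}:10
  |U|=6: {1,2,3,4,5,6}:1  {2,3,4,5,6,8}:6  {3,4,5,6,7,8}:15
  |U|=7: {0,1,2,3,4,5,6}:1  {1,2,3,4,5,6,8}:7  {2,3,4,5,6,7,8}:21
  start at 0(q): 28
  start at 7(r): 8
sum over floor = 36

36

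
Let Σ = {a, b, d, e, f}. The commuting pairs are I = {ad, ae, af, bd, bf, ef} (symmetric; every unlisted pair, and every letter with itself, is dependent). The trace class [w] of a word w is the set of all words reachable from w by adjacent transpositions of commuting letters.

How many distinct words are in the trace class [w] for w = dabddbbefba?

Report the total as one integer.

175

0(d) covers ∅
1(a) covers ∅
2(b) covers 1:a
3(d) covers 0:d
4(d) covers 3:d
5(b) covers 2:b
6(b) covers 5:b
7(e) covers 4:d, 6:b
8(f) covers 4:d
9(b) covers 7:e
10(a) covers 9:b
floor of heap: 0:d, 1:a
completions by unplaced set U, small U first (add the entries for U minus each lowest piece of U):
  |U|=1: {8}:1  {10}:1
  |U|=2: {8,10}:2  {9,10}:1
  |U|=3: {7,9,10}:1  {8,9,10}:3
  |U|=4: {6,7,9,10}:1  {7,8,9,10}:4
  |U|=5: {4,7,8,9,10}:4  {5,6,7,9,10}:1  {6,7,8,9,10}:5
  |U|=6: {2,5,6,7,9,10}:1  {3,4,7,8,9,10}:4  {4,6,7,8,9,10}:9  {5,6,7,8,9,10}:6
  |U|=7: {0,3,4,7,8,9,10}:4  {1,2,5,6,7,9,10}:1  {2,5,6,7,8,9,10}:7  {3,4,6,7,8,9,10}:13  {4,5,6,7,8,9,10}:15
  |U|=8: {0,3,4,6,7,8,9,10}:17  {1,2,5,6,7,8,9,10}:8  {2,4,5,6,7,8,9,10}:22  {3,4,5,6,7,8,9,10}:28
  |U|=9: {0,3,4,5,6,7,8,9,10}:45  {1,2,4,5,6,7,8,9,10}:30  {2,3,4,5,6,7,8,9,10}:50
  start at 0(d): 80
  start at 1(a): 95
sum over floor = 175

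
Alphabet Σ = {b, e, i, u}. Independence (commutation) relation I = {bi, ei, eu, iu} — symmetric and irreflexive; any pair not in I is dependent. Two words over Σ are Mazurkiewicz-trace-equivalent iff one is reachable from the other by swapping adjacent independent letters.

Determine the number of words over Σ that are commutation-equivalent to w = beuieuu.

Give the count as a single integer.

piece 0:b — minimal
piece 1:e rests on {0:b}
piece 2:u rests on {0:b}
piece 3:i — minimal
piece 4:e rests on {1:e}
piece 5:u rests on {2:u}
piece 6:u rests on {5:u}
minimal pieces: {0:b, 3:i}
ways to finish when only these pieces remain (= sum over removing one remaining piece with nothing left below it):
  1 left: {3}→1  {4}→1  {6}→1
  2 left: {1,4}→1  {3,4}→2  {3,6}→2  {4,6}→2  {5,6}→1
  3 left: {1,3,4}→3  {1,4,6}→3  {2,5,6}→1  {3,4,6}→6  {3,5,6}→3  {4,5,6}→3
  4 left: {1,3,4,6}→12  {1,4,5,6}→6  {2,3,5,6}→4  {2,4,5,6}→4  {3,4,5,6}→12
  5 left: {1,2,4,5,6}→10  {1,3,4,5,6}→30  {2,3,4,5,6}→20
  placing 0:b first → 60 extensions
  placing 3:i first → 10 extensions
total linear extensions = 70

70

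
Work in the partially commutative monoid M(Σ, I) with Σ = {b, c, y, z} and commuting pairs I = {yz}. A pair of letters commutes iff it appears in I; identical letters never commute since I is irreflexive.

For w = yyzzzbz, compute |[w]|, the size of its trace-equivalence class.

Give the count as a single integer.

10

piece 0:y — minimal
piece 1:y rests on {0:y}
piece 2:z — minimal
piece 3:z rests on {2:z}
piece 4:z rests on {3:z}
piece 5:b rests on {1:y, 4:z}
piece 6:z rests on {5:b}
minimal pieces: {0:y, 2:z}
ways to finish when only these pieces remain (= sum over removing one remaining piece with nothing left below it):
  1 left: {6}→1
  2 left: {5,6}→1
  3 left: {1,5,6}→1  {4,5,6}→1
  4 left: {0,1,5,6}→1  {1,4,5,6}→2  {3,4,5,6}→1
  5 left: {0,1,4,5,6}→3  {1,3,4,5,6}→3  {2,3,4,5,6}→1
  placing 0:y first → 4 extensions
  placing 2:z first → 6 extensions
total linear extensions = 10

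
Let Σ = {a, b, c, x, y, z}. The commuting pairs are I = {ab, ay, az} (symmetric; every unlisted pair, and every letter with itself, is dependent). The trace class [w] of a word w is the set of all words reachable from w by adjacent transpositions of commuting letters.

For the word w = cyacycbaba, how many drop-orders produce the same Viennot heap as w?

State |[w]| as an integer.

#0=c has no predecessor
#1=y depends on [0:c]
#2=a depends on [0:c]
#3=c depends on [1:y, 2:a]
#4=y depends on [3:c]
#5=c depends on [4:y]
#6=b depends on [5:c]
#7=a depends on [5:c]
#8=b depends on [6:b]
#9=a depends on [7:a]
sources: [0:c]
N(rest) = Σ N(rest − s) over sources s of rest; N(one piece) = 1:
  size 1 → [8]=1  [9]=1
  size 2 → [6,8]=1  [7,9]=1  [8,9]=2
  size 3 → [6,8,9]=3  [7,8,9]=3
  size 4 → [6,7,8,9]=6
  size 5 → [5,6,7,8,9]=6
  size 6 → [4,5,6,7,8,9]=6
  size 7 → [3,4,5,6,7,8,9]=6
  size 8 → [1,3,4,5,6,7,8,9]=6  [2,3,4,5,6,7,8,9]=6
  first=0(c) contributes 12

12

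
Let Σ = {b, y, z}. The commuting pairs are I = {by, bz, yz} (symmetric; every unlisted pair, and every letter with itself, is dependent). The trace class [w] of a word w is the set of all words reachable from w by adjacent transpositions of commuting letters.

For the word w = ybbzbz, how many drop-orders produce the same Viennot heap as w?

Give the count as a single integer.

60

#0=y has no predecessor
#1=b has no predecessor
#2=b depends on [1:b]
#3=z has no predecessor
#4=b depends on [2:b]
#5=z depends on [3:z]
sources: [0:y, 1:b, 3:z]
N(rest) = Σ N(rest − s) over sources s of rest; N(one piece) = 1:
  size 1 → [0]=1  [4]=1  [5]=1
  size 2 → [0,4]=2  [0,5]=2  [2,4]=1  [3,5]=1  [4,5]=2
  size 3 → [0,2,4]=3  [0,3,5]=3  [0,4,5]=6  [1,2,4]=1  [2,4,5]=3  [3,4,5]=3
  size 4 → [0,1,2,4]=4  [0,2,4,5]=12  [0,3,4,5]=12  [1,2,4,5]=4  [2,3,4,5]=6
  first=0(y) contributes 10
  first=1(b) contributes 30
  first=3(z) contributes 20
|[w]| = 60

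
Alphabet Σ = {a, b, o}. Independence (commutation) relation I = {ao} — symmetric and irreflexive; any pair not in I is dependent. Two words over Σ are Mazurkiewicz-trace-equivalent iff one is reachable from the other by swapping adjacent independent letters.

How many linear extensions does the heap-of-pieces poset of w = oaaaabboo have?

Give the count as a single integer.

0(o) covers ∅
1(a) covers ∅
2(a) covers 1:a
3(a) covers 2:a
4(a) covers 3:a
5(b) covers 0:o, 4:a
6(b) covers 5:b
7(o) covers 6:b
8(o) covers 7:o
floor of heap: 0:o, 1:a
completions by unplaced set U, small U first (add the entries for U minus each lowest piece of U):
  |U|=1: {8}:1
  |U|=2: {7,8}:1
  |U|=3: {6,7,8}:1
  |U|=4: {5,6,7,8}:1
  |U|=5: {0,5,6,7,8}:1  {4,5,6,7,8}:1
  |U|=6: {0,4,5,6,7,8}:2  {3,4,5,6,7,8}:1
  |U|=7: {0,3,4,5,6,7,8}:3  {2,3,4,5,6,7,8}:1
  start at 0(o): 1
  start at 1(a): 4
sum over floor = 5

5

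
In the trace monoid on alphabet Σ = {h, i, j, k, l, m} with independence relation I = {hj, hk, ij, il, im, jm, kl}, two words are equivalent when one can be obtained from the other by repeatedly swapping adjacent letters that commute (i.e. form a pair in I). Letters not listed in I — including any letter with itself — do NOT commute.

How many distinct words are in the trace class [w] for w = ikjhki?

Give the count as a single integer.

piece 0:i — minimal
piece 1:k rests on {0:i}
piece 2:j rests on {1:k}
piece 3:h rests on {0:i}
piece 4:k rests on {2:j}
piece 5:i rests on {3:h, 4:k}
minimal pieces: {0:i}
ways to finish when only these pieces remain (= sum over removing one remaining piece with nothing left below it):
  1 left: {5}→1
  2 left: {3,5}→1  {4,5}→1
  3 left: {2,4,5}→1  {3,4,5}→2
  4 left: {1,2,4,5}→1  {2,3,4,5}→3
  placing 0:i first → 4 extensions

4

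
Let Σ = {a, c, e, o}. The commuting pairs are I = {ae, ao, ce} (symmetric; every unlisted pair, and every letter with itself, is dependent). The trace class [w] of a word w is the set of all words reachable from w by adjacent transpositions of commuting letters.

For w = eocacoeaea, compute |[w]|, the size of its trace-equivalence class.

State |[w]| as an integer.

10

piece 0:e — minimal
piece 1:o rests on {0:e}
piece 2:c rests on {1:o}
piece 3:a rests on {2:c}
piece 4:c rests on {3:a}
piece 5:o rests on {4:c}
piece 6:e rests on {5:o}
piece 7:a rests on {4:c}
piece 8:e rests on {6:e}
piece 9:a rests on {7:a}
minimal pieces: {0:e}
ways to finish when only these pieces remain (= sum over removing one remaining piece with nothing left below it):
  1 left: {8}→1  {9}→1
  2 left: {6,8}→1  {7,9}→1  {8,9}→2
  3 left: {5,6,8}→1  {6,8,9}→3  {7,8,9}→3
  4 left: {5,6,8,9}→4  {6,7,8,9}→6
  5 left: {5,6,7,8,9}→10
  6 left: {4,5,6,7,8,9}→10
  7 left: {3,4,5,6,7,8,9}→10
  8 left: {2,3,4,5,6,7,8,9}→10
  placing 0:e first → 10 extensions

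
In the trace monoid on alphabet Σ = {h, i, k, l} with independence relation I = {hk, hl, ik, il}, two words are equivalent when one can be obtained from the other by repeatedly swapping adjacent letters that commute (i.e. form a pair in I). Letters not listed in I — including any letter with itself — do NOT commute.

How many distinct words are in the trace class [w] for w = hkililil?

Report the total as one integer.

70

0(h) covers ∅
1(k) covers ∅
2(i) covers 0:h
3(l) covers 1:k
4(i) covers 2:i
5(l) covers 3:l
6(i) covers 4:i
7(l) covers 5:l
floor of heap: 0:h, 1:k
completions by unplaced set U, small U first (add the entries for U minus each lowest piece of U):
  |U|=1: {6}:1  {7}:1
  |U|=2: {4,6}:1  {5,7}:1  {6,7}:2
  |U|=3: {2,4,6}:1  {3,5,7}:1  {4,6,7}:3  {5,6,7}:3
  |U|=4: {0,2,4,6}:1  {1,3,5,7}:1  {2,4,6,7}:4  {3,5,6,7}:4  {4,5,6,7}:6
  |U|=5: {0,2,4,6,7}:5  {1,3,5,6,7}:5  {2,4,5,6,7}:10  {3,4,5,6,7}:10
  |U|=6: {0,2,4,5,6,7}:15  {1,3,4,5,6,7}:15  {2,3,4,5,6,7}:20
  start at 0(h): 35
  start at 1(k): 35
sum over floor = 70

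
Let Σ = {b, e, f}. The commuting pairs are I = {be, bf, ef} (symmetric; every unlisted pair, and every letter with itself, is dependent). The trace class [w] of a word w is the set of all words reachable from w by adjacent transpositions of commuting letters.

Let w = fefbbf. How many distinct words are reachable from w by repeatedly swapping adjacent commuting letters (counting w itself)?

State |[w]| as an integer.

60

#0=f has no predecessor
#1=e has no predecessor
#2=f depends on [0:f]
#3=b has no predecessor
#4=b depends on [3:b]
#5=f depends on [2:f]
sources: [0:f, 1:e, 3:b]
N(rest) = Σ N(rest − s) over sources s of rest; N(one piece) = 1:
  size 1 → [1]=1  [4]=1  [5]=1
  size 2 → [1,4]=2  [1,5]=2  [2,5]=1  [3,4]=1  [4,5]=2
  size 3 → [0,2,5]=1  [1,2,5]=3  [1,3,4]=3  [1,4,5]=6  [2,4,5]=3  [3,4,5]=3
  size 4 → [0,1,2,5]=4  [0,2,4,5]=4  [1,2,4,5]=12  [1,3,4,5]=12  [2,3,4,5]=6
  first=0(f) contributes 30
  first=1(e) contributes 10
  first=3(b) contributes 20
|[w]| = 60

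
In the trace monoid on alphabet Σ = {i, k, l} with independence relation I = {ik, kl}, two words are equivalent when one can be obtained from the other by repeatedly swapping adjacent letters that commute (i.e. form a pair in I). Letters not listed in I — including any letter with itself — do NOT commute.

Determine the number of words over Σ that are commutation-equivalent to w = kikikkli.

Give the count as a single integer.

70

#0=k has no predecessor
#1=i has no predecessor
#2=k depends on [0:k]
#3=i depends on [1:i]
#4=k depends on [2:k]
#5=k depends on [4:k]
#6=l depends on [3:i]
#7=i depends on [6:l]
sources: [0:k, 1:i]
N(rest) = Σ N(rest − s) over sources s of rest; N(one piece) = 1:
  size 1 → [5]=1  [7]=1
  size 2 → [4,5]=1  [5,7]=2  [6,7]=1
  size 3 → [2,4,5]=1  [3,6,7]=1  [4,5,7]=3  [5,6,7]=3
  size 4 → [0,2,4,5]=1  [1,3,6,7]=1  [2,4,5,7]=4  [3,5,6,7]=4  [4,5,6,7]=6
  size 5 → [0,2,4,5,7]=5  [1,3,5,6,7]=5  [2,4,5,6,7]=10  [3,4,5,6,7]=10
  size 6 → [0,2,4,5,6,7]=15  [1,3,4,5,6,7]=15  [2,3,4,5,6,7]=20
  first=0(k) contributes 35
  first=1(i) contributes 35
|[w]| = 70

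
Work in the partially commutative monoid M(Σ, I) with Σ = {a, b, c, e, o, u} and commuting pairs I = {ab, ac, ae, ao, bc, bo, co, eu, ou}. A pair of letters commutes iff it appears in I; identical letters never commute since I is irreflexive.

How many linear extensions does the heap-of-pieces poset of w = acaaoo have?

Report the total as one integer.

0(a) covers ∅
1(c) covers ∅
2(a) covers 0:a
3(a) covers 2:a
4(o) covers ∅
5(o) covers 4:o
floor of heap: 0:a, 1:c, 4:o
completions by unplaced set U, small U first (add the entries for U minus each lowest piece of U):
  |U|=1: {1}:1  {3}:1  {5}:1
  |U|=2: {1,3}:2  {1,5}:2  {2,3}:1  {3,5}:2  {4,5}:1
  |U|=3: {0,2,3}:1  {1,2,3}:3  {1,3,5}:6  {1,4,5}:3  {2,3,5}:3  {3,4,5}:3
  |U|=4: {0,1,2,3}:4  {0,2,3,5}:4  {1,2,3,5}:12  {1,3,4,5}:12  {2,3,4,5}:6
  start at 0(a): 30
  start at 1(c): 10
  start at 4(o): 20
sum over floor = 60

60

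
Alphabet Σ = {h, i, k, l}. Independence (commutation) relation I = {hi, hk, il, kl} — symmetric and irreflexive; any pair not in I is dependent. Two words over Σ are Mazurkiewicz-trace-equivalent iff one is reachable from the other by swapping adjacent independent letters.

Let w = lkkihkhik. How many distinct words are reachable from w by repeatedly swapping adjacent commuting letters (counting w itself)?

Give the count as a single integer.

#0=l has no predecessor
#1=k has no predecessor
#2=k depends on [1:k]
#3=i depends on [2:k]
#4=h depends on [0:l]
#5=k depends on [3:i]
#6=h depends on [4:h]
#7=i depends on [5:k]
#8=k depends on [7:i]
sources: [0:l, 1:k]
N(rest) = Σ N(rest − s) over sources s of rest; N(one piece) = 1:
  size 1 → [6]=1  [8]=1
  size 2 → [4,6]=1  [6,8]=2  [7,8]=1
  size 3 → [0,4,6]=1  [4,6,8]=3  [5,7,8]=1  [6,7,8]=3
  size 4 → [0,4,6,8]=4  [3,5,7,8]=1  [4,6,7,8]=6  [5,6,7,8]=4
  size 5 → [0,4,6,7,8]=10  [2,3,5,7,8]=1  [3,5,6,7,8]=5  [4,5,6,7,8]=10
  size 6 → [0,4,5,6,7,8]=20  [1,2,3,5,7,8]=1  [2,3,5,6,7,8]=6  [3,4,5,6,7,8]=15
  size 7 → [0,3,4,5,6,7,8]=35  [1,2,3,5,6,7,8]=7  [2,3,4,5,6,7,8]=21
  first=0(l) contributes 28
  first=1(k) contributes 56
|[w]| = 84

84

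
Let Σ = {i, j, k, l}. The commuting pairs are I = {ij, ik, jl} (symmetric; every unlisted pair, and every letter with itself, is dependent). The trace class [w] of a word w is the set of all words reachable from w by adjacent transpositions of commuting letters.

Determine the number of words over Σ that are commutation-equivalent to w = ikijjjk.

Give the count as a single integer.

21

0(i) covers ∅
1(k) covers ∅
2(i) covers 0:i
3(j) covers 1:k
4(j) covers 3:j
5(j) covers 4:j
6(k) covers 5:j
floor of heap: 0:i, 1:k
completions by unplaced set U, small U first (add the entries for U minus each lowest piece of U):
  |U|=1: {2}:1  {6}:1
  |U|=2: {0,2}:1  {2,6}:2  {5,6}:1
  |U|=3: {0,2,6}:3  {2,5,6}:3  {4,5,6}:1
  |U|=4: {0,2,5,6}:6  {2,4,5,6}:4  {3,4,5,6}:1
  |U|=5: {0,2,4,5,6}:10  {1,3,4,5,6}:1  {2,3,4,5,6}:5
  start at 0(i): 6
  start at 1(k): 15
sum over floor = 21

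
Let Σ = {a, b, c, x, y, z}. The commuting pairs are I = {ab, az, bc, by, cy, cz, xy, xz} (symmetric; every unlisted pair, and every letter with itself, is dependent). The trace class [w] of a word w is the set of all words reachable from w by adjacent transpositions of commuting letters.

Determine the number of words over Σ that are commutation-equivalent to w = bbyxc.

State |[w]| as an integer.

5

0(b) covers ∅
1(b) covers 0:b
2(y) covers ∅
3(x) covers 1:b
4(c) covers 3:x
floor of heap: 0:b, 2:y
completions by unplaced set U, small U first (add the entries for U minus each lowest piece of U):
  |U|=1: {2}:1  {4}:1
  |U|=2: {2,4}:2  {3,4}:1
  |U|=3: {1,3,4}:1  {2,3,4}:3
  start at 0(b): 4
  start at 2(y): 1
sum over floor = 5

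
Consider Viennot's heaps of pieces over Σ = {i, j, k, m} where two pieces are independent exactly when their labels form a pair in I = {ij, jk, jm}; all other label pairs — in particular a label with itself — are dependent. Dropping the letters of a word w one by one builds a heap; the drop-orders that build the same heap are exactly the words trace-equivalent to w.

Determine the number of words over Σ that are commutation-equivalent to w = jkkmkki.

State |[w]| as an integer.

#0=j has no predecessor
#1=k has no predecessor
#2=k depends on [1:k]
#3=m depends on [2:k]
#4=k depends on [3:m]
#5=k depends on [4:k]
#6=i depends on [5:k]
sources: [0:j, 1:k]
N(rest) = Σ N(rest − s) over sources s of rest; N(one piece) = 1:
  size 1 → [0]=1  [6]=1
  size 2 → [0,6]=2  [5,6]=1
  size 3 → [0,5,6]=3  [4,5,6]=1
  size 4 → [0,4,5,6]=4  [3,4,5,6]=1
  size 5 → [0,3,4,5,6]=5  [2,3,4,5,6]=1
  first=0(j) contributes 1
  first=1(k) contributes 6
|[w]| = 7

7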